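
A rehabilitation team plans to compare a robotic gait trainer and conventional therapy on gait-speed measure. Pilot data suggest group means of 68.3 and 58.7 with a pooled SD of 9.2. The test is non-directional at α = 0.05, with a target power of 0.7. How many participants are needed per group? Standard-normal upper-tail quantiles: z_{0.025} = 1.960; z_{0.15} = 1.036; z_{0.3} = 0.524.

n = 12 per group

Cohen's d = |M₁ − M₂| / SD_pooled = |68.3 − 58.7| / 9.2 = 9.6 / 9.2 = 1.043.
For two independent groups with equal n: n = 2·((z_{α/2} + z_β) / d)².
z_{α/2} + z_β = 1.960 + 0.524 = 2.484.
n = 2 × (2.484 / 1.043)² = 2 × 2.382² = 2 × 5.67 = 11.3.
Round up to the next whole participant.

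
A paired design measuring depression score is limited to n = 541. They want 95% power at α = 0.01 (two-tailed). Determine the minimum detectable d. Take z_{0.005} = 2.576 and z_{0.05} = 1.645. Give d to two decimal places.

For a single sample (or paired design) of n = 541: d_min = (z_{α/2} + z_β)/√n.
z-sum = 2.576 + 1.645 = 4.221.
d_min = 4.221 / √541 = 4.221 / 23.259 = 0.181.

d_min ≈ 0.18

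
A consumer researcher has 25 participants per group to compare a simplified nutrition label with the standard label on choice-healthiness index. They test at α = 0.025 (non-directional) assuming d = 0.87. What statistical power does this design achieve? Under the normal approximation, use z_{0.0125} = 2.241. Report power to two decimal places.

power ≈ 0.80

For two equal groups, power = Φ(d·√(n/2) − z_{α/2}).
d·√(n/2) = 0.87 × √(25/2) = 0.87 × 3.536 = 3.076.
z_β = 3.076 − 2.241 = 0.835.
Power = Φ(0.835) = 0.798.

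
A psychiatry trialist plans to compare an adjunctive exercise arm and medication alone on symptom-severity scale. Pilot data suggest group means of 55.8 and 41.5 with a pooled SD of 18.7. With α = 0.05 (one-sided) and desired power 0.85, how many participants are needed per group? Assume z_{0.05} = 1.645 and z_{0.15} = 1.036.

Cohen's d = |M₁ − M₂| / SD_pooled = |55.8 − 41.5| / 18.7 = 14.3 / 18.7 = 0.765.
For two independent groups with equal n: n = 2·((z_{α} + z_β) / d)².
z_{α} + z_β = 1.645 + 1.036 = 2.681.
n = 2 × (2.681 / 0.765)² = 2 × 3.505² = 2 × 12.28 = 24.6.
Round up to the next whole participant.

n = 25 per group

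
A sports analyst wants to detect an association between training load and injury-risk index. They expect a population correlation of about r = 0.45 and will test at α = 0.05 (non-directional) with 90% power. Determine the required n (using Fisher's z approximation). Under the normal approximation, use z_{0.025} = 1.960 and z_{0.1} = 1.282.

Fisher's z: C = ½·ln((1+r)/(1−r)) = ½·ln(2.6364) = 0.4847.
n = ((z_{α/2} + z_β)/C)² + 3.
(1.960 + 1.282) / 0.4847 = 3.242 / 0.4847 = 6.689.
n = 6.689² + 3 = 44.74 + 3 = 47.7.
Round up.

n = 48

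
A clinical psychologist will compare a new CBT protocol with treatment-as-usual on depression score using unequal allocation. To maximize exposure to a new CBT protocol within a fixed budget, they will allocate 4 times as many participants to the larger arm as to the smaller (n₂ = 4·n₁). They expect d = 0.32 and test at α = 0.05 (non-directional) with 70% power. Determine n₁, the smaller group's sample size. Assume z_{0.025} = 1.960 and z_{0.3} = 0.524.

n₁ = 76

With allocation ratio k = n₂/n₁ = 4, Var(x̄₁−x̄₂) = σ²(1/n₁ + 1/(k·n₁)) = σ²·(k+1)/(k·n₁).
So n₁ = (1 + 1/k)·((z_{α/2} + z_β)/d)² = 1.250 × (2.484/0.32)².
n₁ = 1.250 × 60.26 = 75.3.
Round up: n₁ = 76, giving n₂ = 4 × 76 = 304.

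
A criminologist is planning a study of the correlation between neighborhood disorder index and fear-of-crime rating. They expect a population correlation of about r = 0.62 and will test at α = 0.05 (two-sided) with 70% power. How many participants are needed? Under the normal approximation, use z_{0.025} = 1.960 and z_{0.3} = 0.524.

Fisher's z: C = ½·ln((1+r)/(1−r)) = ½·ln(4.2632) = 0.7250.
n = ((z_{α/2} + z_β)/C)² + 3.
(1.960 + 0.524) / 0.7250 = 2.484 / 0.7250 = 3.426.
n = 3.426² + 3 = 11.74 + 3 = 14.7.
Round up.

n = 15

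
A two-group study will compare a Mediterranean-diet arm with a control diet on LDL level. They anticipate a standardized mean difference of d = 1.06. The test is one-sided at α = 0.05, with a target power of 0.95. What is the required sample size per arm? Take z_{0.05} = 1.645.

n = 20 per group

For two independent groups with equal n: n = 2·((z_{α} + z_β) / d)².
z_{α} + z_β = 1.645 + 1.645 = 3.290.
n = 2 × (3.290 / 1.06)² = 2 × 3.104² = 2 × 9.63 = 19.3.
Round up to the next whole participant.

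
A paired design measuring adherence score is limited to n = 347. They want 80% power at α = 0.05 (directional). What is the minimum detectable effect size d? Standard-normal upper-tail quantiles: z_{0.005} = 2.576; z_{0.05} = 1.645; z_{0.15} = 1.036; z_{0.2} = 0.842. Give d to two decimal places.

d_min ≈ 0.13

For a single sample (or paired design) of n = 347: d_min = (z_{α} + z_β)/√n.
z-sum = 1.645 + 0.842 = 2.487.
d_min = 2.487 / √347 = 2.487 / 18.628 = 0.134.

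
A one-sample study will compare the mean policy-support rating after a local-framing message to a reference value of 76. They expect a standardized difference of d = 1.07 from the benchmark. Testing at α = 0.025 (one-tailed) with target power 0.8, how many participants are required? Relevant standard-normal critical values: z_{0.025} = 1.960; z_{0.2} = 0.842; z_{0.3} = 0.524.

n = 7

For a one-sample test: n = ((z_{α} + z_β) / d)².
z_{α} + z_β = 1.960 + 0.842 = 2.802.
n = (2.802 / 1.07)² = 2.619² = 6.86.
Round up.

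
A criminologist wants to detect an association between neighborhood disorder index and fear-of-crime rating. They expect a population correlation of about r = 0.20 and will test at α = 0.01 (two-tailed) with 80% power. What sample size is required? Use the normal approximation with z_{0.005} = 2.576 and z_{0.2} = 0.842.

Fisher's z: C = ½·ln((1+r)/(1−r)) = ½·ln(1.5000) = 0.2027.
n = ((z_{α/2} + z_β)/C)² + 3.
(2.576 + 0.842) / 0.2027 = 3.418 / 0.2027 = 16.862.
n = 16.862² + 3 = 284.34 + 3 = 287.3.
Round up.

n = 288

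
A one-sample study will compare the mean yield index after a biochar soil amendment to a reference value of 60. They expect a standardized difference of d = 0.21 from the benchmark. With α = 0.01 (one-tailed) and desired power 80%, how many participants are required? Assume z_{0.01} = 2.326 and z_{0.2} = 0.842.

For a one-sample test: n = ((z_{α} + z_β) / d)².
z_{α} + z_β = 2.326 + 0.842 = 3.168.
n = (3.168 / 0.21)² = 15.086² = 227.58.
Round up.

n = 228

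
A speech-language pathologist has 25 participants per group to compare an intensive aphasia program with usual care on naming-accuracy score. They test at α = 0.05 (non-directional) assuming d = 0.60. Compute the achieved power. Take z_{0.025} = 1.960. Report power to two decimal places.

power ≈ 0.56

For two equal groups, power = Φ(d·√(n/2) − z_{α/2}).
d·√(n/2) = 0.60 × √(25/2) = 0.60 × 3.536 = 2.121.
z_β = 2.121 − 1.960 = 0.161.
Power = Φ(0.161) = 0.564.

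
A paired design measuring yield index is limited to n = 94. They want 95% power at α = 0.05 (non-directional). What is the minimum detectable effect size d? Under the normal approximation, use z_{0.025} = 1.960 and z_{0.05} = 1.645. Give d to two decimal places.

d_min ≈ 0.37

For a single sample (or paired design) of n = 94: d_min = (z_{α/2} + z_β)/√n.
z-sum = 1.960 + 1.645 = 3.605.
d_min = 3.605 / √94 = 3.605 / 9.695 = 0.372.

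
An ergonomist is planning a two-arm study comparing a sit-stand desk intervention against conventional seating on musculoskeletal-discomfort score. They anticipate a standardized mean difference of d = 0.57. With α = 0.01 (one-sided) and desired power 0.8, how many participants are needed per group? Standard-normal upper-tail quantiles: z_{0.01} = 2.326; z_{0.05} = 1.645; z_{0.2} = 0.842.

n = 62 per group

For two independent groups with equal n: n = 2·((z_{α} + z_β) / d)².
z_{α} + z_β = 2.326 + 0.842 = 3.168.
n = 2 × (3.168 / 0.57)² = 2 × 5.558² = 2 × 30.89 = 61.8.
Round up to the next whole participant.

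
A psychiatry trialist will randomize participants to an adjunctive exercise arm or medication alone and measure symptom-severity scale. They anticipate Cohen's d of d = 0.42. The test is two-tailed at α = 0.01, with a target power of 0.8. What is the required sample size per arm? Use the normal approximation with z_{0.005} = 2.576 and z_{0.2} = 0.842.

For two independent groups with equal n: n = 2·((z_{α/2} + z_β) / d)².
z_{α/2} + z_β = 2.576 + 0.842 = 3.418.
n = 2 × (3.418 / 0.42)² = 2 × 8.138² = 2 × 66.23 = 132.5.
Round up to the next whole participant.

n = 133 per group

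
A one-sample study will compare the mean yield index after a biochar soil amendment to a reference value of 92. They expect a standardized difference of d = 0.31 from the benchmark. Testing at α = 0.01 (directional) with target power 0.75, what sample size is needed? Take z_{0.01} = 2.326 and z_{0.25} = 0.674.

n = 94

For a one-sample test: n = ((z_{α} + z_β) / d)².
z_{α} + z_β = 2.326 + 0.674 = 3.000.
n = (3.000 / 0.31)² = 9.677² = 93.65.
Round up.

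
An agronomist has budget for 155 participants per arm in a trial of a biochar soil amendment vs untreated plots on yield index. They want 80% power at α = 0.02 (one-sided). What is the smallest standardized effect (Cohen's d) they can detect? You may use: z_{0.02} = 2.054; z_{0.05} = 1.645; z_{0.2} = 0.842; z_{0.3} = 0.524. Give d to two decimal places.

d_min ≈ 0.33

For two independent groups of n = 155 each: d_min = (z_{α} + z_β)·√(2/n).
z-sum = 2.054 + 0.842 = 2.896.
d_min = 2.896 × √(2/155) = 2.896 × 0.1136 = 0.329.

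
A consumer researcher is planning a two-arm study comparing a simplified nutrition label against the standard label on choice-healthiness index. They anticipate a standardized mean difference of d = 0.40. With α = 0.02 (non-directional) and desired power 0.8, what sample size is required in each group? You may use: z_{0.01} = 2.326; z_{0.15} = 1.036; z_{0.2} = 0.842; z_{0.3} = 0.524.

For two independent groups with equal n: n = 2·((z_{α/2} + z_β) / d)².
z_{α/2} + z_β = 2.326 + 0.842 = 3.168.
n = 2 × (3.168 / 0.40)² = 2 × 7.920² = 2 × 62.73 = 125.5.
Round up to the next whole participant.

n = 126 per group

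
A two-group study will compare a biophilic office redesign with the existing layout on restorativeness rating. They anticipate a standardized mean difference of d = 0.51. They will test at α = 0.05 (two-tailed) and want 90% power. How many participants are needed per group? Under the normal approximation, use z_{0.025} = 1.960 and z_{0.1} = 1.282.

For two independent groups with equal n: n = 2·((z_{α/2} + z_β) / d)².
z_{α/2} + z_β = 1.960 + 1.282 = 3.242.
n = 2 × (3.242 / 0.51)² = 2 × 6.357² = 2 × 40.41 = 80.8.
Round up to the next whole participant.

n = 81 per group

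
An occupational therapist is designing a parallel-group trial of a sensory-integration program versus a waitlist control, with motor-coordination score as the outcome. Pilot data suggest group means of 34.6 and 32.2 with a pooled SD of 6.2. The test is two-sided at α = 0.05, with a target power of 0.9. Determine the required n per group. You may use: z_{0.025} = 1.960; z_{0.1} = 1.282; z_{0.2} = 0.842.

Cohen's d = |M₁ − M₂| / SD_pooled = |34.6 − 32.2| / 6.2 = 2.4 / 6.2 = 0.387.
For two independent groups with equal n: n = 2·((z_{α/2} + z_β) / d)².
z_{α/2} + z_β = 1.960 + 1.282 = 3.242.
n = 2 × (3.242 / 0.387)² = 2 × 8.377² = 2 × 70.18 = 140.4.
Round up to the next whole participant.

n = 141 per group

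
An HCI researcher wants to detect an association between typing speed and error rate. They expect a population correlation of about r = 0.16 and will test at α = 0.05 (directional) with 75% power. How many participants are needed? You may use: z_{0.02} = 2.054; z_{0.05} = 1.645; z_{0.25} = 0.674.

Fisher's z: C = ½·ln((1+r)/(1−r)) = ½·ln(1.3810) = 0.1614.
n = ((z_{α} + z_β)/C)² + 3.
(1.645 + 0.674) / 0.1614 = 2.319 / 0.1614 = 14.368.
n = 14.368² + 3 = 206.44 + 3 = 209.4.
Round up.

n = 210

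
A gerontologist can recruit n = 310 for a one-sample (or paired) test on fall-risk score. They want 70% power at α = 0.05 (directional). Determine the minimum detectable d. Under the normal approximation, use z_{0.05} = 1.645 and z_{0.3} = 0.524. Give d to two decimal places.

For a single sample (or paired design) of n = 310: d_min = (z_{α} + z_β)/√n.
z-sum = 1.645 + 0.524 = 2.169.
d_min = 2.169 / √310 = 2.169 / 17.607 = 0.123.

d_min ≈ 0.12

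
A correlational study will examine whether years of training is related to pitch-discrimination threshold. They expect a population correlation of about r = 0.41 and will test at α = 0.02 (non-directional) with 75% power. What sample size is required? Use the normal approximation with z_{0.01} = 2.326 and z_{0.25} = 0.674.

Fisher's z: C = ½·ln((1+r)/(1−r)) = ½·ln(2.3898) = 0.4356.
n = ((z_{α/2} + z_β)/C)² + 3.
(2.326 + 0.674) / 0.4356 = 3.000 / 0.4356 = 6.887.
n = 6.887² + 3 = 47.43 + 3 = 50.4.
Round up.

n = 51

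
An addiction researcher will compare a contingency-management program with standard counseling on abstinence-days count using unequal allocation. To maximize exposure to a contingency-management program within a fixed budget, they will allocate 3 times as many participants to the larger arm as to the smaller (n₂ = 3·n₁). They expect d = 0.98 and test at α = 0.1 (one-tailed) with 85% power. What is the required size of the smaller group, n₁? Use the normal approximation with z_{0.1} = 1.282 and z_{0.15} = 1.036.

With allocation ratio k = n₂/n₁ = 3, Var(x̄₁−x̄₂) = σ²(1/n₁ + 1/(k·n₁)) = σ²·(k+1)/(k·n₁).
So n₁ = (1 + 1/k)·((z_{α} + z_β)/d)² = 1.333 × (2.318/0.98)².
n₁ = 1.333 × 5.59 = 7.5.
Round up: n₁ = 8, giving n₂ = 3 × 8 = 24.

n₁ = 8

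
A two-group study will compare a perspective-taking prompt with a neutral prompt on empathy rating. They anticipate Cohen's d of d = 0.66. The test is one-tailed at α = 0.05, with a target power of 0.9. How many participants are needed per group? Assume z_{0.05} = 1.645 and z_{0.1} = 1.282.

For two independent groups with equal n: n = 2·((z_{α} + z_β) / d)².
z_{α} + z_β = 1.645 + 1.282 = 2.927.
n = 2 × (2.927 / 0.66)² = 2 × 4.435² = 2 × 19.67 = 39.3.
Round up to the next whole participant.

n = 40 per group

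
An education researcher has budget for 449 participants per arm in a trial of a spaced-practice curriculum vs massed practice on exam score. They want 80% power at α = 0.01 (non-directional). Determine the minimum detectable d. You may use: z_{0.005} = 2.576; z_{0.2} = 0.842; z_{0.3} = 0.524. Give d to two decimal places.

For two independent groups of n = 449 each: d_min = (z_{α/2} + z_β)·√(2/n).
z-sum = 2.576 + 0.842 = 3.418.
d_min = 3.418 × √(2/449) = 3.418 × 0.0667 = 0.228.

d_min ≈ 0.23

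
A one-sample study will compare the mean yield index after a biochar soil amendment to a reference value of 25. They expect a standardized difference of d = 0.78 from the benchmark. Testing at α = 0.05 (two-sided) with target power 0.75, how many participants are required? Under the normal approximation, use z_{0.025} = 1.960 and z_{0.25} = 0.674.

For a one-sample test: n = ((z_{α/2} + z_β) / d)².
z_{α/2} + z_β = 1.960 + 0.674 = 2.634.
n = (2.634 / 0.78)² = 3.377² = 11.40.
Round up.

n = 12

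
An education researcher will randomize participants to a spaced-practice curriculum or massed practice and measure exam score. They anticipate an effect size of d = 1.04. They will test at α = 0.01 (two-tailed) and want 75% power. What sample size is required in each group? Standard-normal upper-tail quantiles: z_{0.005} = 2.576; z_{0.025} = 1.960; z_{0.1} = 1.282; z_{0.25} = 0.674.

n = 20 per group

For two independent groups with equal n: n = 2·((z_{α/2} + z_β) / d)².
z_{α/2} + z_β = 2.576 + 0.674 = 3.250.
n = 2 × (3.250 / 1.04)² = 2 × 3.125² = 2 × 9.77 = 19.5.
Round up to the next whole participant.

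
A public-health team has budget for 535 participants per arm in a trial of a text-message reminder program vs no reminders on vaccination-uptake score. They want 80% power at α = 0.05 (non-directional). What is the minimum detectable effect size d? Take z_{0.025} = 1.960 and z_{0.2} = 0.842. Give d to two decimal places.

d_min ≈ 0.17

For two independent groups of n = 535 each: d_min = (z_{α/2} + z_β)·√(2/n).
z-sum = 1.960 + 0.842 = 2.802.
d_min = 2.802 × √(2/535) = 2.802 × 0.0611 = 0.171.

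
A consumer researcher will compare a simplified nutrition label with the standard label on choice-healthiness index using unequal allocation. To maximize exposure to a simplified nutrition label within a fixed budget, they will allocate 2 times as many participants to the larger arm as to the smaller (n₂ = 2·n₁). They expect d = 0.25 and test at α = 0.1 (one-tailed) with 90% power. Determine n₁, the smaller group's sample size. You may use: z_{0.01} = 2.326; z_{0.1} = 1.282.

n₁ = 158

With allocation ratio k = n₂/n₁ = 2, Var(x̄₁−x̄₂) = σ²(1/n₁ + 1/(k·n₁)) = σ²·(k+1)/(k·n₁).
So n₁ = (1 + 1/k)·((z_{α} + z_β)/d)² = 1.500 × (2.564/0.25)².
n₁ = 1.500 × 105.19 = 157.8.
Round up: n₁ = 158, giving n₂ = 2 × 158 = 316.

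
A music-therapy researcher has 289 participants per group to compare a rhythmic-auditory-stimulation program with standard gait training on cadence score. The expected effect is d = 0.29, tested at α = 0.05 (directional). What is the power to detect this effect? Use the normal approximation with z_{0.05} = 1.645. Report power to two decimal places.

power ≈ 0.97

For two equal groups, power = Φ(d·√(n/2) − z_{α}).
d·√(n/2) = 0.29 × √(289/2) = 0.29 × 12.021 = 3.486.
z_β = 3.486 − 1.645 = 1.841.
Power = Φ(1.841) = 0.967.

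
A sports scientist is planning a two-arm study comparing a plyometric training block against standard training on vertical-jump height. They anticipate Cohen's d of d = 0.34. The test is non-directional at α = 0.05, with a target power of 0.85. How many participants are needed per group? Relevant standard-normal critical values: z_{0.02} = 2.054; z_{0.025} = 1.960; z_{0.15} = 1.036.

n = 156 per group

For two independent groups with equal n: n = 2·((z_{α/2} + z_β) / d)².
z_{α/2} + z_β = 1.960 + 1.036 = 2.996.
n = 2 × (2.996 / 0.34)² = 2 × 8.812² = 2 × 77.65 = 155.3.
Round up to the next whole participant.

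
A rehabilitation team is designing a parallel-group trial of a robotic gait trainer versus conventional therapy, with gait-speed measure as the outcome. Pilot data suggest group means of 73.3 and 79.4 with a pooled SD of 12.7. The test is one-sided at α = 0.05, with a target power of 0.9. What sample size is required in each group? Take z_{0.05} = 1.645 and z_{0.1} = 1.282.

n = 75 per group

Cohen's d = |M₁ − M₂| / SD_pooled = |73.3 − 79.4| / 12.7 = 6.1 / 12.7 = 0.480.
For two independent groups with equal n: n = 2·((z_{α} + z_β) / d)².
z_{α} + z_β = 1.645 + 1.282 = 2.927.
n = 2 × (2.927 / 0.480)² = 2 × 6.098² = 2 × 37.18 = 74.4.
Round up to the next whole participant.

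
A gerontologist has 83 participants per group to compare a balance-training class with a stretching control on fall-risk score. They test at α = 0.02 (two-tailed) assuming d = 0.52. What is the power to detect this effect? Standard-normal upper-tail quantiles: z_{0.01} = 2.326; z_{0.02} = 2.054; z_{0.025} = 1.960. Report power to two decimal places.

For two equal groups, power = Φ(d·√(n/2) − z_{α/2}).
d·√(n/2) = 0.52 × √(83/2) = 0.52 × 6.442 = 3.350.
z_β = 3.350 − 2.326 = 1.024.
Power = Φ(1.024) = 0.847.

power ≈ 0.85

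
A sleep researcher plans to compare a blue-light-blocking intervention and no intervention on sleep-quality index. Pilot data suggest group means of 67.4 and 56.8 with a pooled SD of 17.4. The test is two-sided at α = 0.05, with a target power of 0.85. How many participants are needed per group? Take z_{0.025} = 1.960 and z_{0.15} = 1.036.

n = 49 per group

Cohen's d = |M₁ − M₂| / SD_pooled = |67.4 − 56.8| / 17.4 = 10.6 / 17.4 = 0.609.
For two independent groups with equal n: n = 2·((z_{α/2} + z_β) / d)².
z_{α/2} + z_β = 1.960 + 1.036 = 2.996.
n = 2 × (2.996 / 0.609)² = 2 × 4.920² = 2 × 24.20 = 48.4.
Round up to the next whole participant.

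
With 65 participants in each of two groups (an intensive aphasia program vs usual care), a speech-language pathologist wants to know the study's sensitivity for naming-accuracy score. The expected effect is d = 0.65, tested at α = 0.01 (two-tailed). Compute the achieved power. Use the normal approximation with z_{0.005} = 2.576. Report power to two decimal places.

For two equal groups, power = Φ(d·√(n/2) − z_{α/2}).
d·√(n/2) = 0.65 × √(65/2) = 0.65 × 5.701 = 3.706.
z_β = 3.706 − 2.576 = 1.130.
Power = Φ(1.130) = 0.871.

power ≈ 0.87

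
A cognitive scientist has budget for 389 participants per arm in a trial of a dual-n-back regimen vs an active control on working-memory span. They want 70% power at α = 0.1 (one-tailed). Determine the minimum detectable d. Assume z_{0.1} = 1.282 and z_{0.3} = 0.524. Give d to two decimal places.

d_min ≈ 0.13

For two independent groups of n = 389 each: d_min = (z_{α} + z_β)·√(2/n).
z-sum = 1.282 + 0.524 = 1.806.
d_min = 1.806 × √(2/389) = 1.806 × 0.0717 = 0.129.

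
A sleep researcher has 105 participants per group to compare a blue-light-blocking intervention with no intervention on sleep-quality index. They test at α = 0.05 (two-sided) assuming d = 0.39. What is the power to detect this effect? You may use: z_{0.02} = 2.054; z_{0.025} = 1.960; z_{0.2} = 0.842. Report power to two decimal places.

power ≈ 0.81

For two equal groups, power = Φ(d·√(n/2) − z_{α/2}).
d·√(n/2) = 0.39 × √(105/2) = 0.39 × 7.246 = 2.826.
z_β = 2.826 − 1.960 = 0.866.
Power = Φ(0.866) = 0.807.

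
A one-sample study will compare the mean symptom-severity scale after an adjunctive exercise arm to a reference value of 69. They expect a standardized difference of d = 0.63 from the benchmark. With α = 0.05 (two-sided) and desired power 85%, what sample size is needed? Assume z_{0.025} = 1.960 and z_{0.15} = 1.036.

n = 23

For a one-sample test: n = ((z_{α/2} + z_β) / d)².
z_{α/2} + z_β = 1.960 + 1.036 = 2.996.
n = (2.996 / 0.63)² = 4.756² = 22.62.
Round up.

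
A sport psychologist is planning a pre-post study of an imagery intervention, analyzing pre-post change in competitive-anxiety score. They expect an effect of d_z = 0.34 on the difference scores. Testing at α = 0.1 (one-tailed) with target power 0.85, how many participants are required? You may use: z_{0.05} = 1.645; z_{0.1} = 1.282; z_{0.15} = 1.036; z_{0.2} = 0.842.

For a paired (one-sample on differences) test: n = ((z_{α} + z_β) / d)².
z_{α} + z_β = 1.282 + 1.036 = 2.318.
n = (2.318 / 0.34)² = 6.818² = 46.48.
Round up.

n = 47 pairs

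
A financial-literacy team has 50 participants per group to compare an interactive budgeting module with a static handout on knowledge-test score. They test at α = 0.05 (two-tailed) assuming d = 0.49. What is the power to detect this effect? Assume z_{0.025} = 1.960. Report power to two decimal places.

For two equal groups, power = Φ(d·√(n/2) − z_{α/2}).
d·√(n/2) = 0.49 × √(50/2) = 0.49 × 5.000 = 2.450.
z_β = 2.450 − 1.960 = 0.490.
Power = Φ(0.490) = 0.688.

power ≈ 0.69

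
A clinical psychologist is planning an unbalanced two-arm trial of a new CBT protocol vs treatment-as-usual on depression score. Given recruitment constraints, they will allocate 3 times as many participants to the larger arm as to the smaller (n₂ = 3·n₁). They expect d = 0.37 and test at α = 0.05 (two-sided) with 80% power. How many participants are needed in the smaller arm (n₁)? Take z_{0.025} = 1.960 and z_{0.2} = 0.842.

With allocation ratio k = n₂/n₁ = 3, Var(x̄₁−x̄₂) = σ²(1/n₁ + 1/(k·n₁)) = σ²·(k+1)/(k·n₁).
So n₁ = (1 + 1/k)·((z_{α/2} + z_β)/d)² = 1.333 × (2.802/0.37)².
n₁ = 1.333 × 57.35 = 76.5.
Round up: n₁ = 77, giving n₂ = 3 × 77 = 231.

n₁ = 77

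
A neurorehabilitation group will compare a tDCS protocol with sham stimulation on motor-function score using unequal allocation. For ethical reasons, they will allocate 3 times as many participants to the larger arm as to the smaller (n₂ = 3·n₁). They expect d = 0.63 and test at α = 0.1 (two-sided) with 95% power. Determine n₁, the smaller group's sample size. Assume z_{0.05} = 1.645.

n₁ = 37

With allocation ratio k = n₂/n₁ = 3, Var(x̄₁−x̄₂) = σ²(1/n₁ + 1/(k·n₁)) = σ²·(k+1)/(k·n₁).
So n₁ = (1 + 1/k)·((z_{α/2} + z_β)/d)² = 1.333 × (3.290/0.63)².
n₁ = 1.333 × 27.27 = 36.4.
Round up: n₁ = 37, giving n₂ = 3 × 37 = 111.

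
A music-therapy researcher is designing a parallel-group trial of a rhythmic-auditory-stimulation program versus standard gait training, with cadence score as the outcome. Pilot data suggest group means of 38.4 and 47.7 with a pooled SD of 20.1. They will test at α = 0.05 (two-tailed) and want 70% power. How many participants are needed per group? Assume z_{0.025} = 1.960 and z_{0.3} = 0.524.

n = 58 per group

Cohen's d = |M₁ − M₂| / SD_pooled = |38.4 − 47.7| / 20.1 = 9.3 / 20.1 = 0.463.
For two independent groups with equal n: n = 2·((z_{α/2} + z_β) / d)².
z_{α/2} + z_β = 1.960 + 0.524 = 2.484.
n = 2 × (2.484 / 0.463)² = 2 × 5.365² = 2 × 28.78 = 57.6.
Round up to the next whole participant.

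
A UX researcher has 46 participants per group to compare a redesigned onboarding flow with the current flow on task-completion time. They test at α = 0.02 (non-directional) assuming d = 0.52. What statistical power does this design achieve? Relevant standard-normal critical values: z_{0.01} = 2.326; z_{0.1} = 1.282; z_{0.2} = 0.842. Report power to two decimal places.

power ≈ 0.57

For two equal groups, power = Φ(d·√(n/2) − z_{α/2}).
d·√(n/2) = 0.52 × √(46/2) = 0.52 × 4.796 = 2.494.
z_β = 2.494 − 2.326 = 0.168.
Power = Φ(0.168) = 0.567.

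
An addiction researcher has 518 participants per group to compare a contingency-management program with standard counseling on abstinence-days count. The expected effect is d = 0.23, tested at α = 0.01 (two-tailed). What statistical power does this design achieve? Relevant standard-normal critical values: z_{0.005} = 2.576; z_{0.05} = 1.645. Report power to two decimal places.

power ≈ 0.87

For two equal groups, power = Φ(d·√(n/2) − z_{α/2}).
d·√(n/2) = 0.23 × √(518/2) = 0.23 × 16.093 = 3.701.
z_β = 3.701 − 2.576 = 1.125.
Power = Φ(1.125) = 0.870.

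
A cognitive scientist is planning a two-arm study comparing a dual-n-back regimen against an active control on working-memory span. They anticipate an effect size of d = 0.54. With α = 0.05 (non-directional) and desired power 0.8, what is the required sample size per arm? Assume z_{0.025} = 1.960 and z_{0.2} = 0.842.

For two independent groups with equal n: n = 2·((z_{α/2} + z_β) / d)².
z_{α/2} + z_β = 1.960 + 0.842 = 2.802.
n = 2 × (2.802 / 0.54)² = 2 × 5.189² = 2 × 26.92 = 53.8.
Round up to the next whole participant.

n = 54 per group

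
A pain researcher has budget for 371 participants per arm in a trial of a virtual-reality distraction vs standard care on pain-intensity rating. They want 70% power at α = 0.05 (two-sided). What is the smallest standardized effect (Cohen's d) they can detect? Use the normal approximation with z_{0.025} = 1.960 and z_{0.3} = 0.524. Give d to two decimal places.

For two independent groups of n = 371 each: d_min = (z_{α/2} + z_β)·√(2/n).
z-sum = 1.960 + 0.524 = 2.484.
d_min = 2.484 × √(2/371) = 2.484 × 0.0734 = 0.182.

d_min ≈ 0.18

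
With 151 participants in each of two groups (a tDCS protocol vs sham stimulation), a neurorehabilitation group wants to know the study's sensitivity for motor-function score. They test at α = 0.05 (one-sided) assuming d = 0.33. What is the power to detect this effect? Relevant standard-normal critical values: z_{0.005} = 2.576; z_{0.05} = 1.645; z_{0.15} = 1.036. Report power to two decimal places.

power ≈ 0.89

For two equal groups, power = Φ(d·√(n/2) − z_{α}).
d·√(n/2) = 0.33 × √(151/2) = 0.33 × 8.689 = 2.867.
z_β = 2.867 − 1.645 = 1.222.
Power = Φ(1.222) = 0.889.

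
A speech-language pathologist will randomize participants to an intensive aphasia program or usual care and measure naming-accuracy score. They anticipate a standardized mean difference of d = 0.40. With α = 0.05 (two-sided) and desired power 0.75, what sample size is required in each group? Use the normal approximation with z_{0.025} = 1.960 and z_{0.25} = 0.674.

n = 87 per group

For two independent groups with equal n: n = 2·((z_{α/2} + z_β) / d)².
z_{α/2} + z_β = 1.960 + 0.674 = 2.634.
n = 2 × (2.634 / 0.40)² = 2 × 6.585² = 2 × 43.36 = 86.7.
Round up to the next whole participant.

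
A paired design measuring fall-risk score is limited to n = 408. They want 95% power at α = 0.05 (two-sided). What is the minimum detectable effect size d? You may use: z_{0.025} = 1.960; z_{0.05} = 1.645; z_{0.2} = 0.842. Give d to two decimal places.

d_min ≈ 0.18

For a single sample (or paired design) of n = 408: d_min = (z_{α/2} + z_β)/√n.
z-sum = 1.960 + 1.645 = 3.605.
d_min = 3.605 / √408 = 3.605 / 20.199 = 0.178.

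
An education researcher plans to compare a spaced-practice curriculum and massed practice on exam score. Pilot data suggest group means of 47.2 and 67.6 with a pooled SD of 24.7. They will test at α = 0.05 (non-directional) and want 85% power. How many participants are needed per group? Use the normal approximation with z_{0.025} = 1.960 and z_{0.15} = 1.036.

Cohen's d = |M₁ − M₂| / SD_pooled = |47.2 − 67.6| / 24.7 = 20.4 / 24.7 = 0.826.
For two independent groups with equal n: n = 2·((z_{α/2} + z_β) / d)².
z_{α/2} + z_β = 1.960 + 1.036 = 2.996.
n = 2 × (2.996 / 0.826)² = 2 × 3.627² = 2 × 13.16 = 26.3.
Round up to the next whole participant.

n = 27 per group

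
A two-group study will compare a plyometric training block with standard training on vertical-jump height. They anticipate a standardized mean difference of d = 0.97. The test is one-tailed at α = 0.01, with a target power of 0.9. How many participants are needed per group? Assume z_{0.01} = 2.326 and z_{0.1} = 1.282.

For two independent groups with equal n: n = 2·((z_{α} + z_β) / d)².
z_{α} + z_β = 2.326 + 1.282 = 3.608.
n = 2 × (3.608 / 0.97)² = 2 × 3.720² = 2 × 13.84 = 27.7.
Round up to the next whole participant.

n = 28 per group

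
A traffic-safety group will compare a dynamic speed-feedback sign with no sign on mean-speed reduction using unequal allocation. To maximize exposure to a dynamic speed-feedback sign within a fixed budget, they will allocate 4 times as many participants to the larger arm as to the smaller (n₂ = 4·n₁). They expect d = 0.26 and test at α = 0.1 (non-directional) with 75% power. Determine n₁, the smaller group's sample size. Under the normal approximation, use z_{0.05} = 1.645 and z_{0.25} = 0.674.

With allocation ratio k = n₂/n₁ = 4, Var(x̄₁−x̄₂) = σ²(1/n₁ + 1/(k·n₁)) = σ²·(k+1)/(k·n₁).
So n₁ = (1 + 1/k)·((z_{α/2} + z_β)/d)² = 1.250 × (2.319/0.26)².
n₁ = 1.250 × 79.55 = 99.4.
Round up: n₁ = 100, giving n₂ = 4 × 100 = 400.

n₁ = 100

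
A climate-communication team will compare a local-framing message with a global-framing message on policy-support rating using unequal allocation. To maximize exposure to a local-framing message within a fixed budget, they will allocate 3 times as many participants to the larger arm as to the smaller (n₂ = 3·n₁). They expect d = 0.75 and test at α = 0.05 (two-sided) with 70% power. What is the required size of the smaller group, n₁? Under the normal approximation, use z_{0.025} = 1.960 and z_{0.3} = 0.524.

n₁ = 15

With allocation ratio k = n₂/n₁ = 3, Var(x̄₁−x̄₂) = σ²(1/n₁ + 1/(k·n₁)) = σ²·(k+1)/(k·n₁).
So n₁ = (1 + 1/k)·((z_{α/2} + z_β)/d)² = 1.333 × (2.484/0.75)².
n₁ = 1.333 × 10.97 = 14.6.
Round up: n₁ = 15, giving n₂ = 3 × 15 = 45.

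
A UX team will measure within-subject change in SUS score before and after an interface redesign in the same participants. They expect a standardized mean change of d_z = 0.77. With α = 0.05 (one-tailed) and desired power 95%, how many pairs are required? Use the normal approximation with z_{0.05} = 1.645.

For a paired (one-sample on differences) test: n = ((z_{α} + z_β) / d)².
z_{α} + z_β = 1.645 + 1.645 = 3.290.
n = (3.290 / 0.77)² = 4.273² = 18.26.
Round up.

n = 19 pairs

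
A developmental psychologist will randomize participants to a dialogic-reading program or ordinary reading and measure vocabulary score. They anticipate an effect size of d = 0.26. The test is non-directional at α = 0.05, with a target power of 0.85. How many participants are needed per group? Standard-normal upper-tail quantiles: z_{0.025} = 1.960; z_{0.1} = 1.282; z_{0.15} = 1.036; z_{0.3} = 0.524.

n = 266 per group

For two independent groups with equal n: n = 2·((z_{α/2} + z_β) / d)².
z_{α/2} + z_β = 1.960 + 1.036 = 2.996.
n = 2 × (2.996 / 0.26)² = 2 × 11.523² = 2 × 132.78 = 265.6.
Round up to the next whole participant.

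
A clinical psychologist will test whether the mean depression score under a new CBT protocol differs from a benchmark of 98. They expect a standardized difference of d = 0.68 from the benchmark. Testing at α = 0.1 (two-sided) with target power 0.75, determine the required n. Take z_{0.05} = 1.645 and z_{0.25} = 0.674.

For a one-sample test: n = ((z_{α/2} + z_β) / d)².
z_{α/2} + z_β = 1.645 + 0.674 = 2.319.
n = (2.319 / 0.68)² = 3.410² = 11.63.
Round up.

n = 12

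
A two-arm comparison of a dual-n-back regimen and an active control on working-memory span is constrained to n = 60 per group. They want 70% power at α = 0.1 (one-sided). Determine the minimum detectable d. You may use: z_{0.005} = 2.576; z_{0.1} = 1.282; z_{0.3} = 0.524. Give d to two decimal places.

d_min ≈ 0.33

For two independent groups of n = 60 each: d_min = (z_{α} + z_β)·√(2/n).
z-sum = 1.282 + 0.524 = 1.806.
d_min = 1.806 × √(2/60) = 1.806 × 0.1826 = 0.330.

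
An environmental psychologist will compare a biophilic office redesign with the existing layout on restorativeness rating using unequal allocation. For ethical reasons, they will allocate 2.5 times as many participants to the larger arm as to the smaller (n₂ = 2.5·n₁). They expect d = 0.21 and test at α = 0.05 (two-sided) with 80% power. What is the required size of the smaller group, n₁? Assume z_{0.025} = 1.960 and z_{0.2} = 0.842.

n₁ = 250

With allocation ratio k = n₂/n₁ = 2.5, Var(x̄₁−x̄₂) = σ²(1/n₁ + 1/(k·n₁)) = σ²·(k+1)/(k·n₁).
So n₁ = (1 + 1/k)·((z_{α/2} + z_β)/d)² = 1.400 × (2.802/0.21)².
n₁ = 1.400 × 178.03 = 249.2.
Round up: n₁ = 250, giving n₂ = 2.5 × 250 = 625.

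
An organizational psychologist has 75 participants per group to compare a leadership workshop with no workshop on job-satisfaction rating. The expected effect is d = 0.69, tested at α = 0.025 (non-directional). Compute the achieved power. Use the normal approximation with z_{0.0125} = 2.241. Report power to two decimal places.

For two equal groups, power = Φ(d·√(n/2) − z_{α/2}).
d·√(n/2) = 0.69 × √(75/2) = 0.69 × 6.124 = 4.225.
z_β = 4.225 − 2.241 = 1.984.
Power = Φ(1.984) = 0.976.

power ≈ 0.98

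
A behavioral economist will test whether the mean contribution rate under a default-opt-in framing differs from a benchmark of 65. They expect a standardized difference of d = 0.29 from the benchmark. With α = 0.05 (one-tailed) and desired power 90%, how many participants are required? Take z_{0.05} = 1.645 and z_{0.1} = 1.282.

n = 102

For a one-sample test: n = ((z_{α} + z_β) / d)².
z_{α} + z_β = 1.645 + 1.282 = 2.927.
n = (2.927 / 0.29)² = 10.093² = 101.87.
Round up.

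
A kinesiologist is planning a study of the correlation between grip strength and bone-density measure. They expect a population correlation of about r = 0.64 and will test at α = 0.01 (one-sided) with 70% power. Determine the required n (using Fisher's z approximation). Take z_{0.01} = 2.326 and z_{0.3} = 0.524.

Fisher's z: C = ½·ln((1+r)/(1−r)) = ½·ln(4.5556) = 0.7582.
n = ((z_{α} + z_β)/C)² + 3.
(2.326 + 0.524) / 0.7582 = 2.850 / 0.7582 = 3.759.
n = 3.759² + 3 = 14.13 + 3 = 17.1.
Round up.

n = 18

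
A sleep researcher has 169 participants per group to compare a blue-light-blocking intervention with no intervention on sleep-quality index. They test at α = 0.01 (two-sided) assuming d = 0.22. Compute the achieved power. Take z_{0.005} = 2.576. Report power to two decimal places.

For two equal groups, power = Φ(d·√(n/2) − z_{α/2}).
d·√(n/2) = 0.22 × √(169/2) = 0.22 × 9.192 = 2.022.
z_β = 2.022 − 2.576 = -0.554.
Power = Φ(-0.554) = 0.290.

power ≈ 0.29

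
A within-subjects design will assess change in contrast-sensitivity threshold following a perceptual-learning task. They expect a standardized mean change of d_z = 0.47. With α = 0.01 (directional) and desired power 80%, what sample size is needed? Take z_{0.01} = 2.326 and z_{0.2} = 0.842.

n = 46 pairs

For a paired (one-sample on differences) test: n = ((z_{α} + z_β) / d)².
z_{α} + z_β = 2.326 + 0.842 = 3.168.
n = (3.168 / 0.47)² = 6.740² = 45.43.
Round up.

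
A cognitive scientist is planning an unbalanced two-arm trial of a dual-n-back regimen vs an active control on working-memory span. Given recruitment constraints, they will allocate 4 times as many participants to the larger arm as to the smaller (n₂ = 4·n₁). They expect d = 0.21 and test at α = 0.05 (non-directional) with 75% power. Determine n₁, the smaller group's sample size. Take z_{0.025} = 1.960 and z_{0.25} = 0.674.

n₁ = 197

With allocation ratio k = n₂/n₁ = 4, Var(x̄₁−x̄₂) = σ²(1/n₁ + 1/(k·n₁)) = σ²·(k+1)/(k·n₁).
So n₁ = (1 + 1/k)·((z_{α/2} + z_β)/d)² = 1.250 × (2.634/0.21)².
n₁ = 1.250 × 157.32 = 196.7.
Round up: n₁ = 197, giving n₂ = 4 × 197 = 788.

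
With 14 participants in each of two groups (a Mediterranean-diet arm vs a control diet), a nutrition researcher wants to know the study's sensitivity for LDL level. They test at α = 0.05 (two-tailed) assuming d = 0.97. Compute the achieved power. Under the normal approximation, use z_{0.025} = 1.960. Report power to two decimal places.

power ≈ 0.73

For two equal groups, power = Φ(d·√(n/2) − z_{α/2}).
d·√(n/2) = 0.97 × √(14/2) = 0.97 × 2.646 = 2.566.
z_β = 2.566 − 1.960 = 0.606.
Power = Φ(0.606) = 0.728.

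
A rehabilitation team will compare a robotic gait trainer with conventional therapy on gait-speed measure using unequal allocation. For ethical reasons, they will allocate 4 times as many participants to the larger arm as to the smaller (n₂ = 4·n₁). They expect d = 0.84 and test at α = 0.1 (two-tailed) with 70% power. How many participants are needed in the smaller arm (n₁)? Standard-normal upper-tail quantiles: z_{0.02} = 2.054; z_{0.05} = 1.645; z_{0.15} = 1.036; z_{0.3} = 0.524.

n₁ = 9

With allocation ratio k = n₂/n₁ = 4, Var(x̄₁−x̄₂) = σ²(1/n₁ + 1/(k·n₁)) = σ²·(k+1)/(k·n₁).
So n₁ = (1 + 1/k)·((z_{α/2} + z_β)/d)² = 1.250 × (2.169/0.84)².
n₁ = 1.250 × 6.67 = 8.3.
Round up: n₁ = 9, giving n₂ = 4 × 9 = 36.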